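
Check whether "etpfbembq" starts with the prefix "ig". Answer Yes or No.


Input string: 'etpfbembq'
Prefix to check: 'ig'
First 2 characters of input: 'et'
Match: False
Result: No


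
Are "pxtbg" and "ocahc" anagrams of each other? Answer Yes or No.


String 1: 'pxtbg' -> sorted: 'bgptx'
String 2: 'ocahc' -> sorted: 'accho'
Compare sorted forms: 'bgptx' != 'accho'
Anagram: No


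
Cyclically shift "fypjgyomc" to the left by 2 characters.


Input: 'fypjgyomc', shift = 2
Operation: split at index 2 and swap parts
Front part s[0:2] = 'fy'
Back part s[2:] = 'pjgyomc'
Rotated = back + front = 'pjgyomc' + 'fy'
Result: pjgyomcfy


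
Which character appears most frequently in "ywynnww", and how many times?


Input: 'ywynnww'
Operation: tally each character
Counts: 'n':2, 'w':3, 'y':2
Maximum: 'w' appears 3 times


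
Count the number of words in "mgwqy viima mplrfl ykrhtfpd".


Input string: 'mgwqy viima mplrfl ykrhtfpd'
Operation: split by spaces
Words found: 'mgwqy', 'viima', 'mplrfl', 'ykrhtfpd'
Word count: 4


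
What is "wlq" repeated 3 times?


Input string: 'wlq'
Operation: repeat 3 times
Concatenation: 'wlq' + 'wlq' + 'wlq'
Result: wlqwlqwlq


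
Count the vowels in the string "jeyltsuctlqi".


Input string: 'jeyltsuctlqi'
Operation: count vowels (a, e, i, o, u)
Scan: s[0]='j', s[1]='e' (vowel), s[2]='y', s[3]='l', s[4]='t', s[5]='s', s[6]='u' (vowel), s[7]='c', s[8]='t', s[9]='l', s[10]='q', s[11]='i' (vowel)
Vowels found: 3
Result: 3


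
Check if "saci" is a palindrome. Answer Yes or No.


Input string: 'saci'
Reversed: 'icas'
Compare pairs: s[0]='s' vs s[3]='i' (mismatch), s[1]='a' vs s[2]='c' (mismatch)
Palindrome: No


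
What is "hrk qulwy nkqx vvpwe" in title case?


Input string: 'hrk qulwy nkqx vvpwe'
Operation: capitalize first letter of each word
Word transformations: 'hrk'->'Hrk', 'qulwy'->'Qulwy', 'nkqx'->'Nkqx', 'vvpwe'->'Vvpwe'
Result: Hrk Qulwy Nkqx Vvpwe


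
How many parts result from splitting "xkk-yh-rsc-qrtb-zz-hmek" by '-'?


Input string: 'xkk-yh-rsc-qrtb-zz-hmek'
Delimiter: '-'
Split result: 'xkk', 'yh', 'rsc', 'qrtb', 'zz', 'hmek'
Number of parts: 6


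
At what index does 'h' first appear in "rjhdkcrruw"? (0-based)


Input string: 'rjhdkcrruw'
Target: 'h'
Scanning left to right: s[0]='r', s[1]='j', s[2]='h'
First match at index: 2


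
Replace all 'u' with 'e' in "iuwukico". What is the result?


Input string: 'iuwukico'
Operation: replace 'u' with 'e'
Positions of 'u': 1, 3
After replacement: iewekico


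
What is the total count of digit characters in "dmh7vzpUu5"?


Input string: 'dmh7vzpUu5'
Operation: count digit characters (0-9)
Scan: 'd', 'm', 'h', '7'(digit), 'v', 'z', 'p', 'U', 'u', '5'(digit)
Digits found: 2
Result: 2


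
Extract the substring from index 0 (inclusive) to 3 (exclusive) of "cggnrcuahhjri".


Input string: 'cggnrcuahhjri'
Operation: slice [0:3]
Extract characters: s[0]='c', s[1]='g', s[2]='g'
Result: cgg


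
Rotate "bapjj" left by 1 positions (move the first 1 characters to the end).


Input: 'bapjj', shift = 1
Operation: split at index 1 and swap parts
Front part s[0:1] = 'b'
Back part s[1:] = 'apjj'
Rotated = back + front = 'apjj' + 'b'
Result: apjjb


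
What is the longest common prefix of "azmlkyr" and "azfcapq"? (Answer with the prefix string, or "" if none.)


String 1: 'azmlkyr'
String 2: 'azfcapq'
Compare position by position:
pos 0: 'a' vs 'a' match
pos 1: 'z' vs 'z' match
pos 2: 'm' vs 'f' differ -> stop
Longest common prefix: "az" (length 2)


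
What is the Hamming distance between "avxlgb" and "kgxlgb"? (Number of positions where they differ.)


String 1: 'avxlgb'
String 2: 'kgxlgb'
Compare each position: pos 0: 'a'!='k', pos 1: 'v'!='g', pos 2: 'x'=='x', pos 3: 'l'=='l', pos 4: 'g'=='g', pos 5: 'b'=='b'
Differing positions: 2
Hamming distance: 2


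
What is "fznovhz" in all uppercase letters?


Input string: 'fznovhz'
Operation: convert each letter to uppercase
Mapping: 'f'->'F', 'z'->'Z', 'n'->'N', 'o'->'O', 'v'->'V', 'h'->'H', 'z'->'Z'
Result: FZNOVHZ


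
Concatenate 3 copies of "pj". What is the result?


Input string: 'pj'
Operation: repeat 3 times
Concatenation: 'pj' + 'pj' + 'pj'
Result: pjpjpj


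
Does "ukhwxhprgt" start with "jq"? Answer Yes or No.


Input string: 'ukhwxhprgt'
Prefix to check: 'jq'
First 2 characters of input: 'uk'
Match: False
Result: No


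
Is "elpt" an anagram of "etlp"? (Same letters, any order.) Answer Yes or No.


String 1: 'etlp' -> sorted: 'elpt'
String 2: 'elpt' -> sorted: 'elpt'
Compare sorted forms: 'elpt' == 'elpt'
Anagram: Yes


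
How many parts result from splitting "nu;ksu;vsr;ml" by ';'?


Input string: 'nu;ksu;vsr;ml'
Delimiter: ';'
Split result: 'nu', 'ksu', 'vsr', 'ml'
Number of parts: 4


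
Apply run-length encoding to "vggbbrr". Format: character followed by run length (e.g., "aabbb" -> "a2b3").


Input: 'vggbbrr'
Operation: identify consecutive runs
Runs: 'v' -> v1, 'gg' -> g2, 'bb' -> b2, 'rr' -> r2
Encoded: v1g2b2r2


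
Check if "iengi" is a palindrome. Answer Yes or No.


Input string: 'iengi'
Reversed: 'ignei'
Compare pairs: s[0]='i' vs s[4]='i' (match), s[1]='e' vs s[3]='g' (mismatch)
Palindrome: No


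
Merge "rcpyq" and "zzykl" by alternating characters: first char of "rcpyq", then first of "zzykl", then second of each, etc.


String 1: 'rcpyq'
String 2: 'zzykl'
Operation: alternate characters
Pairs: 'r'+'z', 'c'+'z', 'p'+'y', 'y'+'k', 'q'+'l'
Result: rzczpyykql


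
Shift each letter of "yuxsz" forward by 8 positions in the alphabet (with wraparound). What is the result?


Input: 'yuxsz', shift = 8
Operation: for each letter, (position + 8) mod 26
Mapping: 'y'(24+8=32, 32 mod 26=6)->'g', 'u'(20+8=28, 28 mod 26=2)->'c', 'x'(23+8=31, 31 mod 26=5)->'f', 's'(18+8=26, 26 mod 26=0)->'a', 'z'(25+8=33, 33 mod 26=7)->'h'
Result: gcfah


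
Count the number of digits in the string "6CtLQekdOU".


Input string: '6CtLQekdOU'
Operation: count digit characters (0-9)
Scan: '6'(digit), 'C', 't', 'L', 'Q', 'e', 'k', 'd', 'O', 'U'
Digits found: 1
Result: 1


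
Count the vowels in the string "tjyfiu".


Input string: 'tjyfiu'
Operation: count vowels (a, e, i, o, u)
Scan: s[0]='t', s[1]='j', s[2]='y', s[3]='f', s[4]='i' (vowel), s[5]='u' (vowel)
Vowels found: 2
Result: 2


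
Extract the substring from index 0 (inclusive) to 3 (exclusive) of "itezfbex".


Input string: 'itezfbex'
Operation: slice [0:3]
Extract characters: s[0]='i', s[1]='t', s[2]='e'
Result: ite


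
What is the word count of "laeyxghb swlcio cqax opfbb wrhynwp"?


Input string: 'laeyxghb swlcio cqax opfbb wrhynwp'
Operation: split by spaces
Words found: 'laeyxghb', 'swlcio', 'cqax', 'opfbb', 'wrhynwp'
Word count: 5


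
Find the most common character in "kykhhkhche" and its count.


Input: 'kykhhkhche'
Operation: tally each character
Counts: 'c':1, 'e':1, 'h':4, 'k':3, 'y':1
Maximum: 'h' appears 4 times


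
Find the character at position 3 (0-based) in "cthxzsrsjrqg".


Input string: 'cthxzsrsjrqg'
Operation: get character at index 3
Index mapping: s[0]='c', s[1]='t', s[2]='h', s[3]='x'
Result: 'x'


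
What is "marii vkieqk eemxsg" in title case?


Input string: 'marii vkieqk eemxsg'
Operation: capitalize first letter of each word
Word transformations: 'marii'->'Marii', 'vkieqk'->'Vkieqk', 'eemxsg'->'Eemxsg'
Result: Marii Vkieqk Eemxsg


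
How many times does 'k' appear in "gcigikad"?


Input string: 'gcigikad'
Target character: 'k'
Scan each position: s[5]='k'
Matches found at indices: 5
Total: 1


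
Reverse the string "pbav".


Input string: 'pbav'
Operation: reverse character order
Original order: 'p' -> 'b' -> 'a' -> 'v'
Reversed order: 'v' -> 'a' -> 'b' -> 'p'
Result: vabp


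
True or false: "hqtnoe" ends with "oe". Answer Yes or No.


Input string: 'hqtnoe'
Suffix to check: 'oe'
Last 2 characters of input: 'oe'
Match: True
Result: Yes


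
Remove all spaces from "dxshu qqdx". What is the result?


Input string: 'dxshu qqdx'
Operation: remove all spaces
Words: 'dxshu', 'qqdx'
Join without spaces: dxshuqqdx


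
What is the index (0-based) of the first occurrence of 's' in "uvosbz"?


Input string: 'uvosbz'
Target: 's'
Scanning left to right: s[0]='u', s[1]='v', s[2]='o', s[3]='s'
First match at index: 3


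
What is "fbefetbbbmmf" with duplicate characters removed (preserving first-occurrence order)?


Input: 'fbefetbbbmmf'
Operation: keep first occurrence of each character
Scan: s[0]='f' new -> keep; s[1]='b' new -> keep; s[2]='e' new -> keep; s[3]='f' seen -> skip; s[4]='e' seen -> skip; s[5]='t' new -> keep; s[6]='b' seen -> skip; s[7]='b' seen -> skip; s[8]='b' seen -> skip; s[9]='m' new -> keep; s[10]='m' seen -> skip; s[11]='f' seen -> skip
Result: fbetm


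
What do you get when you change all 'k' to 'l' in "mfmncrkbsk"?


Input string: 'mfmncrkbsk'
Operation: replace 'k' with 'l'
Positions of 'k': 6, 9
After replacement: mfmncrlbsl


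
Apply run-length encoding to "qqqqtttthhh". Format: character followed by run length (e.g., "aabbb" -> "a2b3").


Input: 'qqqqtttthhh'
Operation: identify consecutive runs
Runs: 'qqqq' -> q4, 'tttt' -> t4, 'hhh' -> h3
Encoded: q4t4h3


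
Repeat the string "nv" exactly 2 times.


Input string: 'nv'
Operation: repeat 2 times
Concatenation: 'nv' + 'nv'
Result: nvnv


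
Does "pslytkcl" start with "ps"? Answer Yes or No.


Input string: 'pslytkcl'
Prefix to check: 'ps'
First 2 characters of input: 'ps'
Match: True
Result: Yes


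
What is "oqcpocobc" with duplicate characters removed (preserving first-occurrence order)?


Input: 'oqcpocobc'
Operation: keep first occurrence of each character
Scan: s[0]='o' new -> keep; s[1]='q' new -> keep; s[2]='c' new -> keep; s[3]='p' new -> keep; s[4]='o' seen -> skip; s[5]='c' seen -> skip; s[6]='o' seen -> skip; s[7]='b' new -> keep; s[8]='c' seen -> skip
Result: oqcpb


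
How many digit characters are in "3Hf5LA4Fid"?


Input string: '3Hf5LA4Fid'
Operation: count digit characters (0-9)
Scan: '3'(digit), 'H', 'f', '5'(digit), 'L', 'A', '4'(digit), 'F', 'i', 'd'
Digits found: 3
Result: 3


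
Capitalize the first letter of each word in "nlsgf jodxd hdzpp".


Input string: 'nlsgf jodxd hdzpp'
Operation: capitalize first letter of each word
Word transformations: 'nlsgf'->'Nlsgf', 'jodxd'->'Jodxd', 'hdzpp'->'Hdzpp'
Result: Nlsgf Jodxd Hdzpp


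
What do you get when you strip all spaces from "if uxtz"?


Input string: 'if uxtz'
Operation: remove all spaces
Words: 'if', 'uxtz'
Join without spaces: ifuxtz


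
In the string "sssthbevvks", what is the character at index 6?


Input string: 'sssthbevvks'
Operation: get character at index 6
Index mapping: s[0]='s', s[1]='s', s[2]='s', s[3]='t', s[4]='h', s[5]='b', s[6]='e'
Result: 'e'


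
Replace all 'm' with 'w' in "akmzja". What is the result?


Input string: 'akmzja'
Operation: replace 'm' with 'w'
Positions of 'm': 2
After replacement: akwzja


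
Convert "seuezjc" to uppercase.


Input string: 'seuezjc'
Operation: convert each letter to uppercase
Mapping: 's'->'S', 'e'->'E', 'u'->'U', 'e'->'E', 'z'->'Z', 'j'->'J', 'c'->'C'
Result: SEUEZJC


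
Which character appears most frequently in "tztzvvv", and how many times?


Input: 'tztzvvv'
Operation: tally each character
Counts: 't':2, 'v':3, 'z':2
Maximum: 'v' appears 3 times


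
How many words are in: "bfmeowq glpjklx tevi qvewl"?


Input string: 'bfmeowq glpjklx tevi qvewl'
Operation: split by spaces
Words found: 'bfmeowq', 'glpjklx', 'tevi', 'qvewl'
Word count: 4


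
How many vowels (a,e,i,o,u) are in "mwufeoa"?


Input string: 'mwufeoa'
Operation: count vowels (a, e, i, o, u)
Scan: s[0]='m', s[1]='w', s[2]='u' (vowel), s[3]='f', s[4]='e' (vowel), s[5]='o' (vowel), s[6]='a' (vowel)
Vowels found: 4
Result: 4


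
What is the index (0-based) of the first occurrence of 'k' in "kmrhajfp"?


Input string: 'kmrhajfp'
Target: 'k'
Scanning left to right: s[0]='k'
First match at index: 0


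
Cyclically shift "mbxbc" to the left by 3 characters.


Input: 'mbxbc', shift = 3
Operation: split at index 3 and swap parts
Front part s[0:3] = 'mbx'
Back part s[3:] = 'bc'
Rotated = back + front = 'bc' + 'mbx'
Result: bcmbx


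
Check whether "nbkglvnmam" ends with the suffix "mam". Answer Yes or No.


Input string: 'nbkglvnmam'
Suffix to check: 'mam'
Last 3 characters of input: 'mam'
Match: True
Result: Yes


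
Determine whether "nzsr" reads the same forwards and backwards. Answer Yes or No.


Input string: 'nzsr'
Reversed: 'rszn'
Compare pairs: s[0]='n' vs s[3]='r' (mismatch), s[1]='z' vs s[2]='s' (mismatch)
Palindrome: No


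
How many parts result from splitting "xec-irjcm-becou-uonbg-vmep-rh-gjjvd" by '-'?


Input string: 'xec-irjcm-becou-uonbg-vmep-rh-gjjvd'
Delimiter: '-'
Split result: 'xec', 'irjcm', 'becou', 'uonbg', 'vmep', 'rh', 'gjjvd'
Number of parts: 7


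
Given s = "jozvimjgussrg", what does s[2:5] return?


Input string: 'jozvimjgussrg'
Operation: slice [2:5]
Extract characters: s[2]='z', s[3]='v', s[4]='i'
Result: zvi


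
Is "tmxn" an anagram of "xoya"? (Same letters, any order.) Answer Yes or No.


String 1: 'xoya' -> sorted: 'aoxy'
String 2: 'tmxn' -> sorted: 'mntx'
Compare sorted forms: 'aoxy' != 'mntx'
Anagram: No


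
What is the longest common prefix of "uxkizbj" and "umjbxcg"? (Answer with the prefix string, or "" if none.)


String 1: 'uxkizbj'
String 2: 'umjbxcg'
Compare position by position:
pos 0: 'u' vs 'u' match
pos 1: 'x' vs 'm' differ -> stop
Longest common prefix: "u" (length 1)


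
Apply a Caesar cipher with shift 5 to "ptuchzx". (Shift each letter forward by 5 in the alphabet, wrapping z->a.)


Input: 'ptuchzx', shift = 5
Operation: for each letter, (position + 5) mod 26
Mapping: 'p'(15+5=20)->'u', 't'(19+5=24)->'y', 'u'(20+5=25)->'z', 'c'(2+5=7)->'h', 'h'(7+5=12)->'m', 'z'(25+5=30, 30 mod 26=4)->'e', 'x'(23+5=28, 28 mod 26=2)->'c'
Result: uyzhmec


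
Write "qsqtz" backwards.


Input string: 'qsqtz'
Operation: reverse character order
Original order: 'q' -> 's' -> 'q' -> 't' -> 'z'
Reversed order: 'z' -> 't' -> 'q' -> 's' -> 'q'
Result: ztqsq


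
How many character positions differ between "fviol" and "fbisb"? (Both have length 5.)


String 1: 'fviol'
String 2: 'fbisb'
Compare each position: pos 0: 'f'=='f', pos 1: 'v'!='b', pos 2: 'i'=='i', pos 3: 'o'!='s', pos 4: 'l'!='b'
Differing positions: 3
Hamming distance: 3


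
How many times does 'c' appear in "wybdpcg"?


Input string: 'wybdpcg'
Target character: 'c'
Scan each position: s[5]='c'
Matches found at indices: 5
Total: 1


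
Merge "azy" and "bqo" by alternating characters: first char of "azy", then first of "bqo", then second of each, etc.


String 1: 'azy'
String 2: 'bqo'
Operation: alternate characters
Pairs: 'a'+'b', 'z'+'q', 'y'+'o'
Result: abzqyo


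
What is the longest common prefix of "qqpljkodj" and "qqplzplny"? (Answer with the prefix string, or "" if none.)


String 1: 'qqpljkodj'
String 2: 'qqplzplny'
Compare position by position:
pos 0: 'q' vs 'q' match
pos 1: 'q' vs 'q' match
pos 2: 'p' vs 'p' match
pos 3: 'l' vs 'l' match
pos 4: 'j' vs 'z' differ -> stop
Longest common prefix: "qqpl" (length 4)


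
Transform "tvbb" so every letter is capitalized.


Input string: 'tvbb'
Operation: convert each letter to uppercase
Mapping: 't'->'T', 'v'->'V', 'b'->'B', 'b'->'B'
Result: TVBB


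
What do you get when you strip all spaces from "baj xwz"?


Input string: 'baj xwz'
Operation: remove all spaces
Words: 'baj', 'xwz'
Join without spaces: bajxwz


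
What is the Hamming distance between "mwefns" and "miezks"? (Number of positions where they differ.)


String 1: 'mwefns'
String 2: 'miezks'
Compare each position: pos 0: 'm'=='m', pos 1: 'w'!='i', pos 2: 'e'=='e', pos 3: 'f'!='z', pos 4: 'n'!='k', pos 5: 's'=='s'
Differing positions: 3
Hamming distance: 3


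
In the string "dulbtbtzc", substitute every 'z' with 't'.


Input string: 'dulbtbtzc'
Operation: replace 'z' with 't'
Positions of 'z': 7
After replacement: dulbtbttc


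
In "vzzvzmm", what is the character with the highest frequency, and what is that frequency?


Input: 'vzzvzmm'
Operation: tally each character
Counts: 'm':2, 'v':2, 'z':3
Maximum: 'z' appears 3 times


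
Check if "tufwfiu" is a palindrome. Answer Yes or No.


Input string: 'tufwfiu'
Reversed: 'uifwfut'
Compare pairs: s[0]='t' vs s[6]='u' (mismatch), s[1]='u' vs s[5]='i' (mismatch), s[2]='f' vs s[4]='f' (match)
Palindrome: No


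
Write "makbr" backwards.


Input string: 'makbr'
Operation: reverse character order
Original order: 'm' -> 'a' -> 'k' -> 'b' -> 'r'
Reversed order: 'r' -> 'b' -> 'k' -> 'a' -> 'm'
Result: rbkam


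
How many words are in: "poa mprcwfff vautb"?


Input string: 'poa mprcwfff vautb'
Operation: split by spaces
Words found: 'poa', 'mprcwfff', 'vautb'
Word count: 3


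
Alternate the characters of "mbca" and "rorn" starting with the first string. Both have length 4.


String 1: 'mbca'
String 2: 'rorn'
Operation: alternate characters
Pairs: 'm'+'r', 'b'+'o', 'c'+'r', 'a'+'n'
Result: mrbocran


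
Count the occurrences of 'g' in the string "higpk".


Input string: 'higpk'
Target character: 'g'
Scan each position: s[2]='g'
Matches found at indices: 2
Total: 1


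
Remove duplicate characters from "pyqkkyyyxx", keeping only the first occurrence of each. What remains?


Input: 'pyqkkyyyxx'
Operation: keep first occurrence of each character
Scan: s[0]='p' new -> keep; s[1]='y' new -> keep; s[2]='q' new -> keep; s[3]='k' new -> keep; s[4]='k' seen -> skip; s[5]='y' seen -> skip; s[6]='y' seen -> skip; s[7]='y' seen -> skip; s[8]='x' new -> keep; s[9]='x' seen -> skip
Result: pyqkx


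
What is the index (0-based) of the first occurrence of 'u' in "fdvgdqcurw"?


Input string: 'fdvgdqcurw'
Target: 'u'
Scanning left to right: s[0]='f', s[1]='d', s[2]='v', s[3]='g', s[4]='d', s[5]='q', s[6]='c', s[7]='u'
First match at index: 7


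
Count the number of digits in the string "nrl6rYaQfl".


Input string: 'nrl6rYaQfl'
Operation: count digit characters (0-9)
Scan: 'n', 'r', 'l', '6'(digit), 'r', 'Y', 'a', 'Q', 'f', 'l'
Digits found: 1
Result: 1


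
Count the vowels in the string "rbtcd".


Input string: 'rbtcd'
Operation: count vowels (a, e, i, o, u)
Scan: s[0]='r', s[1]='b', s[2]='t', s[3]='c', s[4]='d'
Vowels found: 0
Result: 0


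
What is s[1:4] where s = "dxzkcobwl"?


Input string: 'dxzkcobwl'
Operation: slice [1:4]
Extract characters: s[1]='x', s[2]='z', s[3]='k'
Result: xzk


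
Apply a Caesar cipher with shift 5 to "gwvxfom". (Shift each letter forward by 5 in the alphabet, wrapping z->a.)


Input: 'gwvxfom', shift = 5
Operation: for each letter, (position + 5) mod 26
Mapping: 'g'(6+5=11)->'l', 'w'(22+5=27, 27 mod 26=1)->'b', 'v'(21+5=26, 26 mod 26=0)->'a', 'x'(23+5=28, 28 mod 26=2)->'c', 'f'(5+5=10)->'k', 'o'(14+5=19)->'t', 'm'(12+5=17)->'r'
Result: lbacktr


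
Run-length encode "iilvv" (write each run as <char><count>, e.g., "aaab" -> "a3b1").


Input: 'iilvv'
Operation: identify consecutive runs
Runs: 'ii' -> i2, 'l' -> l1, 'vv' -> v2
Encoded: i2l1v2


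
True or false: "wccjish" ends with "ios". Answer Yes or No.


Input string: 'wccjish'
Suffix to check: 'ios'
Last 3 characters of input: 'ish'
Match: False
Result: No


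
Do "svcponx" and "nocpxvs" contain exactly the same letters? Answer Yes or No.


String 1: 'svcponx' -> sorted: 'cnopsvx'
String 2: 'nocpxvs' -> sorted: 'cnopsvx'
Compare sorted forms: 'cnopsvx' == 'cnopsvx'
Anagram: Yes


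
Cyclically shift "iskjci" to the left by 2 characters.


Input: 'iskjci', shift = 2
Operation: split at index 2 and swap parts
Front part s[0:2] = 'is'
Back part s[2:] = 'kjci'
Rotated = back + front = 'kjci' + 'is'
Result: kjciis


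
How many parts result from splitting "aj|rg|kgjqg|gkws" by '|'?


Input string: 'aj|rg|kgjqg|gkws'
Delimiter: '|'
Split result: 'aj', 'rg', 'kgjqg', 'gkws'
Number of parts: 4


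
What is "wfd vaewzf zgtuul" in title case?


Input string: 'wfd vaewzf zgtuul'
Operation: capitalize first letter of each word
Word transformations: 'wfd'->'Wfd', 'vaewzf'->'Vaewzf', 'zgtuul'->'Zgtuul'
Result: Wfd Vaewzf Zgtuul


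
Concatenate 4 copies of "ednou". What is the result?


Input string: 'ednou'
Operation: repeat 4 times
Concatenation: 'ednou' + 'ednou' + 'ednou' + 'ednou'
Result: ednouednouednouednou


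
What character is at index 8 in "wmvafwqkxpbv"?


Input string: 'wmvafwqkxpbv'
Operation: get character at index 8
Index mapping: s[0]='w', s[1]='m', s[2]='v', s[3]='a', s[4]='f', s[5]='w', s[6]='q', s[7]='k', s[8]='x'
Result: 'x'


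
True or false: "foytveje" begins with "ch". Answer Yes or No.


Input string: 'foytveje'
Prefix to check: 'ch'
First 2 characters of input: 'fo'
Match: False
Result: No


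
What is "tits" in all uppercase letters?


Input string: 'tits'
Operation: convert each letter to uppercase
Mapping: 't'->'T', 'i'->'I', 't'->'T', 's'->'S'
Result: TITS


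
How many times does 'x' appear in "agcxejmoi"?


Input string: 'agcxejmoi'
Target character: 'x'
Scan each position: s[3]='x'
Matches found at indices: 3
Total: 1


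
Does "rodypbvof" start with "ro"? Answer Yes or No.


Input string: 'rodypbvof'
Prefix to check: 'ro'
First 2 characters of input: 'ro'
Match: True
Result: Yes


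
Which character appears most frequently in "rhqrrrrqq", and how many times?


Input: 'rhqrrrrqq'
Operation: tally each character
Counts: 'h':1, 'q':3, 'r':5
Maximum: 'r' appears 5 times


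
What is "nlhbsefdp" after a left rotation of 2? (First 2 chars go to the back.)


Input: 'nlhbsefdp', shift = 2
Operation: split at index 2 and swap parts
Front part s[0:2] = 'nl'
Back part s[2:] = 'hbsefdp'
Rotated = back + front = 'hbsefdp' + 'nl'
Result: hbsefdpnl


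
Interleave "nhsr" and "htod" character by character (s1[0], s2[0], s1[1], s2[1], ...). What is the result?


String 1: 'nhsr'
String 2: 'htod'
Operation: alternate characters
Pairs: 'n'+'h', 'h'+'t', 's'+'o', 'r'+'d'
Result: nhhtsord


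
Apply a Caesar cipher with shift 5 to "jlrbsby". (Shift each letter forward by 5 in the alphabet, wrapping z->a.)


Input: 'jlrbsby', shift = 5
Operation: for each letter, (position + 5) mod 26
Mapping: 'j'(9+5=14)->'o', 'l'(11+5=16)->'q', 'r'(17+5=22)->'w', 'b'(1+5=6)->'g', 's'(18+5=23)->'x', 'b'(1+5=6)->'g', 'y'(24+5=29, 29 mod 26=3)->'d'
Result: oqwgxgd


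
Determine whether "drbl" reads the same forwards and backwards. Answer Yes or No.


Input string: 'drbl'
Reversed: 'lbrd'
Compare pairs: s[0]='d' vs s[3]='l' (mismatch), s[1]='r' vs s[2]='b' (mismatch)
Palindrome: No


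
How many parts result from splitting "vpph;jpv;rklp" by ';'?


Input string: 'vpph;jpv;rklp'
Delimiter: ';'
Split result: 'vpph', 'jpv', 'rklp'
Number of parts: 3


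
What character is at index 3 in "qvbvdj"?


Input string: 'qvbvdj'
Operation: get character at index 3
Index mapping: s[0]='q', s[1]='v', s[2]='b', s[3]='v'
Result: 'v'


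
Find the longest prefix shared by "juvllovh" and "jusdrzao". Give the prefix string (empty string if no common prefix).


String 1: 'juvllovh'
String 2: 'jusdrzao'
Compare position by position:
pos 0: 'j' vs 'j' match
pos 1: 'u' vs 'u' match
pos 2: 'v' vs 's' differ -> stop
Longest common prefix: "ju" (length 2)


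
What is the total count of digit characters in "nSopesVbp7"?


Input string: 'nSopesVbp7'
Operation: count digit characters (0-9)
Scan: 'n', 'S', 'o', 'p', 'e', 's', 'V', 'b', 'p', '7'(digit)
Digits found: 1
Result: 1


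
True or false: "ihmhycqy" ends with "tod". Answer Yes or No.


Input string: 'ihmhycqy'
Suffix to check: 'tod'
Last 3 characters of input: 'cqy'
Match: False
Result: No


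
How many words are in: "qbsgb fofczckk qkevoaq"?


Input string: 'qbsgb fofczckk qkevoaq'
Operation: split by spaces
Words found: 'qbsgb', 'fofczckk', 'qkevoaq'
Word count: 3


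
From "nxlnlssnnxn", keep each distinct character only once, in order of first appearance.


Input: 'nxlnlssnnxn'
Operation: keep first occurrence of each character
Scan: s[0]='n' new -> keep; s[1]='x' new -> keep; s[2]='l' new -> keep; s[3]='n' seen -> skip; s[4]='l' seen -> skip; s[5]='s' new -> keep; s[6]='s' seen -> skip; s[7]='n' seen -> skip; s[8]='n' seen -> skip; s[9]='x' seen -> skip; s[10]='n' seen -> skip
Result: nxls


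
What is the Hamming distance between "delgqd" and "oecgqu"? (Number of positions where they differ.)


String 1: 'delgqd'
String 2: 'oecgqu'
Compare each position: pos 0: 'd'!='o', pos 1: 'e'=='e', pos 2: 'l'!='c', pos 3: 'g'=='g', pos 4: 'q'=='q', pos 5: 'd'!='u'
Differing positions: 3
Hamming distance: 3


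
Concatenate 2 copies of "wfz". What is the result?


Input string: 'wfz'
Operation: repeat 2 times
Concatenation: 'wfz' + 'wfz'
Result: wfzwfz


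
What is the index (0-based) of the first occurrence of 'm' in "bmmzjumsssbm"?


Input string: 'bmmzjumsssbm'
Target: 'm'
Scanning left to right: s[0]='b', s[1]='m'
First match at index: 1


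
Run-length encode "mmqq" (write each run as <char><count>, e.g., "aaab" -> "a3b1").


Input: 'mmqq'
Operation: identify consecutive runs
Runs: 'mm' -> m2, 'qq' -> q2
Encoded: m2q2


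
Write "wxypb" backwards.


Input string: 'wxypb'
Operation: reverse character order
Original order: 'w' -> 'x' -> 'y' -> 'p' -> 'b'
Reversed order: 'b' -> 'p' -> 'y' -> 'x' -> 'w'
Result: bpyxw


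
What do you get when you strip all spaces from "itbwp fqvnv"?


Input string: 'itbwp fqvnv'
Operation: remove all spaces
Words: 'itbwp', 'fqvnv'
Join without spaces: itbwpfqvnv


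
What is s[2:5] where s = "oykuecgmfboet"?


Input string: 'oykuecgmfboet'
Operation: slice [2:5]
Extract characters: s[2]='k', s[3]='u', s[4]='e'
Result: kue


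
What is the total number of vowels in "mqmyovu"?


Input string: 'mqmyovu'
Operation: count vowels (a, e, i, o, u)
Scan: s[0]='m', s[1]='q', s[2]='m', s[3]='y', s[4]='o' (vowel), s[5]='v', s[6]='u' (vowel)
Vowels found: 2
Result: 2


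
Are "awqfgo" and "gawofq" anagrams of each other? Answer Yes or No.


String 1: 'awqfgo' -> sorted: 'afgoqw'
String 2: 'gawofq' -> sorted: 'afgoqw'
Compare sorted forms: 'afgoqw' == 'afgoqw'
Anagram: Yes


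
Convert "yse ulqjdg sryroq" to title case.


Input string: 'yse ulqjdg sryroq'
Operation: capitalize first letter of each word
Word transformations: 'yse'->'Yse', 'ulqjdg'->'Ulqjdg', 'sryroq'->'Sryroq'
Result: Yse Ulqjdg Sryroq


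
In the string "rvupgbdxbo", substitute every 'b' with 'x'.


Input string: 'rvupgbdxbo'
Operation: replace 'b' with 'x'
Positions of 'b': 5, 8
After replacement: rvupgxdxxo


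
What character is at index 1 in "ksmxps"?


Input string: 'ksmxps'
Operation: get character at index 1
Index mapping: s[0]='k', s[1]='s'
Result: 's'


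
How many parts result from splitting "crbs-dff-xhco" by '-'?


Input string: 'crbs-dff-xhco'
Delimiter: '-'
Split result: 'crbs', 'dff', 'xhco'
Number of parts: 3


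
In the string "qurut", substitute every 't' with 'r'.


Input string: 'qurut'
Operation: replace 't' with 'r'
Positions of 't': 4
After replacement: qurur


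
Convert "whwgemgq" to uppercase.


Input string: 'whwgemgq'
Operation: convert each letter to uppercase
Mapping: 'w'->'W', 'h'->'H', 'w'->'W', 'g'->'G', 'e'->'E', 'm'->'M', 'g'->'G', 'q'->'Q'
Result: WHWGEMGQ


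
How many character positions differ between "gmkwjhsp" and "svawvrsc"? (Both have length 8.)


String 1: 'gmkwjhsp'
String 2: 'svawvrsc'
Compare each position: pos 0: 'g'!='s', pos 1: 'm'!='v', pos 2: 'k'!='a', pos 3: 'w'=='w', pos 4: 'j'!='v', pos 5: 'h'!='r', pos 6: 's'=='s', pos 7: 'p'!='c'
Differing positions: 6
Hamming distance: 6


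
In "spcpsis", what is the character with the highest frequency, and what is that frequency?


Input: 'spcpsis'
Operation: tally each character
Counts: 'c':1, 'i':1, 'p':2, 's':3
Maximum: 's' appears 3 times


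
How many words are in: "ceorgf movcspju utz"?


Input string: 'ceorgf movcspju utz'
Operation: split by spaces
Words found: 'ceorgf', 'movcspju', 'utz'
Word count: 3


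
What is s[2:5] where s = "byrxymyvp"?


Input string: 'byrxymyvp'
Operation: slice [2:5]
Extract characters: s[2]='r', s[3]='x', s[4]='y'
Result: rxy


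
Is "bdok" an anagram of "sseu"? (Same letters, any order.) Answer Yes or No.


String 1: 'sseu' -> sorted: 'essu'
String 2: 'bdok' -> sorted: 'bdko'
Compare sorted forms: 'essu' != 'bdko'
Anagram: No


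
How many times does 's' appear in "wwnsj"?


Input string: 'wwnsj'
Target character: 's'
Scan each position: s[3]='s'
Matches found at indices: 3
Total: 1


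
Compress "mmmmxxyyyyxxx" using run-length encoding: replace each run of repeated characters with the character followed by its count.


Input: 'mmmmxxyyyyxxx'
Operation: identify consecutive runs
Runs: 'mmmm' -> m4, 'xx' -> x2, 'yyyy' -> y4, 'xxx' -> x3
Encoded: m4x2y4x3


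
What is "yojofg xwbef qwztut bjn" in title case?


Input string: 'yojofg xwbef qwztut bjn'
Operation: capitalize first letter of each word
Word transformations: 'yojofg'->'Yojofg', 'xwbef'->'Xwbef', 'qwztut'->'Qwztut', 'bjn'->'Bjn'
Result: Yojofg Xwbef Qwztut Bjn


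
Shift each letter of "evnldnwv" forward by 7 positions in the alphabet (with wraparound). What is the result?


Input: 'evnldnwv', shift = 7
Operation: for each letter, (position + 7) mod 26
Mapping: 'e'(4+7=11)->'l', 'v'(21+7=28, 28 mod 26=2)->'c', 'n'(13+7=20)->'u', 'l'(11+7=18)->'s', 'd'(3+7=10)->'k', 'n'(13+7=20)->'u', 'w'(22+7=29, 29 mod 26=3)->'d', 'v'(21+7=28, 28 mod 26=2)->'c'
Result: lcuskudc


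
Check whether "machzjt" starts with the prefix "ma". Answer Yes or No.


Input string: 'machzjt'
Prefix to check: 'ma'
First 2 characters of input: 'ma'
Match: True
Result: Yes


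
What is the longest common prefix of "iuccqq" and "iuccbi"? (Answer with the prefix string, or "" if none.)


String 1: 'iuccqq'
String 2: 'iuccbi'
Compare position by position:
pos 0: 'i' vs 'i' match
pos 1: 'u' vs 'u' match
pos 2: 'c' vs 'c' match
pos 3: 'c' vs 'c' match
pos 4: 'q' vs 'b' differ -> stop
Longest common prefix: "iucc" (length 4)


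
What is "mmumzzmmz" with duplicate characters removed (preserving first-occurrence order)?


Input: 'mmumzzmmz'
Operation: keep first occurrence of each character
Scan: s[0]='m' new -> keep; s[1]='m' seen -> skip; s[2]='u' new -> keep; s[3]='m' seen -> skip; s[4]='z' new -> keep; s[5]='z' seen -> skip; s[6]='m' seen -> skip; s[7]='m' seen -> skip; s[8]='z' seen -> skip
Result: muz


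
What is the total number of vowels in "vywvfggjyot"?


Input string: 'vywvfggjyot'
Operation: count vowels (a, e, i, o, u)
Scan: s[0]='v', s[1]='y', s[2]='w', s[3]='v', s[4]='f', s[5]='g', s[6]='g', s[7]='j', s[8]='y', s[9]='o' (vowel), s[10]='t'
Vowels found: 1
Result: 1


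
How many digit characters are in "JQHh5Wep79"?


Input string: 'JQHh5Wep79'
Operation: count digit characters (0-9)
Scan: 'J', 'Q', 'H', 'h', '5'(digit), 'W', 'e', 'p', '7'(digit), '9'(digit)
Digits found: 3
Result: 3


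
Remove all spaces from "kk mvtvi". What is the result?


Input string: 'kk mvtvi'
Operation: remove all spaces
Words: 'kk', 'mvtvi'
Join without spaces: kkmvtvi


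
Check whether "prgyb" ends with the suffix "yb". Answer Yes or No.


Input string: 'prgyb'
Suffix to check: 'yb'
Last 2 characters of input: 'yb'
Match: True
Result: Yes


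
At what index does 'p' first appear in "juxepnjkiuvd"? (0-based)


Input string: 'juxepnjkiuvd'
Target: 'p'
Scanning left to right: s[0]='j', s[1]='u', s[2]='x', s[3]='e', s[4]='p'
First match at index: 4


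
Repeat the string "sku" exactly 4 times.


Input string: 'sku'
Operation: repeat 4 times
Concatenation: 'sku' + 'sku' + 'sku' + 'sku'
Result: skuskuskusku


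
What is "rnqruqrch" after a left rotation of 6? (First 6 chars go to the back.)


Input: 'rnqruqrch', shift = 6
Operation: split at index 6 and swap parts
Front part s[0:6] = 'rnqruq'
Back part s[6:] = 'rch'
Rotated = back + front = 'rch' + 'rnqruq'
Result: rchrnqruq


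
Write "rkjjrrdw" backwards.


Input string: 'rkjjrrdw'
Operation: reverse character order
Original order: 'r' -> 'k' -> 'j' -> 'j' -> 'r' -> 'r' -> 'd' -> 'w'
Reversed order: 'w' -> 'd' -> 'r' -> 'r' -> 'j' -> 'j' -> 'k' -> 'r'
Result: wdrrjjkr


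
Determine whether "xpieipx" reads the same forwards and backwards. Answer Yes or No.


Input string: 'xpieipx'
Reversed: 'xpieipx'
Compare pairs: s[0]='x' vs s[6]='x' (match), s[1]='p' vs s[5]='p' (match), s[2]='i' vs s[4]='i' (match)
Palindrome: Yes


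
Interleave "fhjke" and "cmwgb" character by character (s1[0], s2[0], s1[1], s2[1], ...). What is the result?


String 1: 'fhjke'
String 2: 'cmwgb'
Operation: alternate characters
Pairs: 'f'+'c', 'h'+'m', 'j'+'w', 'k'+'g', 'e'+'b'
Result: fchmjwkgeb


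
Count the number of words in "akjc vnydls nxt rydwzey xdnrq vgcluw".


Input string: 'akjc vnydls nxt rydwzey xdnrq vgcluw'
Operation: split by spaces
Words found: 'akjc', 'vnydls', 'nxt', 'rydwzey', 'xdnrq', 'vgcluw'
Word count: 6


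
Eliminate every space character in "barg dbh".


Input string: 'barg dbh'
Operation: remove all spaces
Words: 'barg', 'dbh'
Join without spaces: bargdbh


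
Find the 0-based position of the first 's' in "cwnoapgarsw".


Input string: 'cwnoapgarsw'
Target: 's'
Scanning left to right: s[0]='c', s[1]='w', s[2]='n', s[3]='o', s[4]='a', s[5]='p', s[6]='g', s[7]='a', s[8]='r', s[9]='s'
First match at index: 9


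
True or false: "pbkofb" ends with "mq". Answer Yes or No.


Input string: 'pbkofb'
Suffix to check: 'mq'
Last 2 characters of input: 'fb'
Match: False
Result: No


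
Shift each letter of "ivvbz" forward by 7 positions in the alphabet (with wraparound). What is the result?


Input: 'ivvbz', shift = 7
Operation: for each letter, (position + 7) mod 26
Mapping: 'i'(8+7=15)->'p', 'v'(21+7=28, 28 mod 26=2)->'c', 'v'(21+7=28, 28 mod 26=2)->'c', 'b'(1+7=8)->'i', 'z'(25+7=32, 32 mod 26=6)->'g'
Result: pccig


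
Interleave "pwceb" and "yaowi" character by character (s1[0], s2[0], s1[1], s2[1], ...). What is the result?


String 1: 'pwceb'
String 2: 'yaowi'
Operation: alternate characters
Pairs: 'p'+'y', 'w'+'a', 'c'+'o', 'e'+'w', 'b'+'i'
Result: pywacoewbi


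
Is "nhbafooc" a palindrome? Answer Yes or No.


Input string: 'nhbafooc'
Reversed: 'coofabhn'
Compare pairs: s[0]='n' vs s[7]='c' (mismatch), s[1]='h' vs s[6]='o' (mismatch), s[2]='b' vs s[5]='o' (mismatch), s[3]='a' vs s[4]='f' (mismatch)
Palindrome: No


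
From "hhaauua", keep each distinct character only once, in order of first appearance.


Input: 'hhaauua'
Operation: keep first occurrence of each character
Scan: s[0]='h' new -> keep; s[1]='h' seen -> skip; s[2]='a' new -> keep; s[3]='a' seen -> skip; s[4]='u' new -> keep; s[5]='u' seen -> skip; s[6]='a' seen -> skip
Result: hau


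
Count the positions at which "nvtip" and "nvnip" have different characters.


String 1: 'nvtip'
String 2: 'nvnip'
Compare each position: pos 0: 'n'=='n', pos 1: 'v'=='v', pos 2: 't'!='n', pos 3: 'i'=='i', pos 4: 'p'=='p'
Differing positions: 1
Hamming distance: 1


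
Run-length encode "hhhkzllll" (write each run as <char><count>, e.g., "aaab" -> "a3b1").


Input: 'hhhkzllll'
Operation: identify consecutive runs
Runs: 'hhh' -> h3, 'k' -> k1, 'z' -> z1, 'llll' -> l4
Encoded: h3k1z1l4


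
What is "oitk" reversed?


Input string: 'oitk'
Operation: reverse character order
Original order: 'o' -> 'i' -> 't' -> 'k'
Reversed order: 'k' -> 't' -> 'i' -> 'o'
Result: ktio


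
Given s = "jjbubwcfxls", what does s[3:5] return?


Input string: 'jjbubwcfxls'
Operation: slice [3:5]
Extract characters: s[3]='u', s[4]='b'
Result: ub


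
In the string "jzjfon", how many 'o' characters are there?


Input string: 'jzjfon'
Target character: 'o'
Scan each position: s[4]='o'
Matches found at indices: 4
Total: 1


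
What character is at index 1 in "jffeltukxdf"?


Input string: 'jffeltukxdf'
Operation: get character at index 1
Index mapping: s[0]='j', s[1]='f'
Result: 'f'


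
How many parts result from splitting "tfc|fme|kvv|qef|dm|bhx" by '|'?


Input string: 'tfc|fme|kvv|qef|dm|bhx'
Delimiter: '|'
Split result: 'tfc', 'fme', 'kvv', 'qef', 'dm', 'bhx'
Number of parts: 6


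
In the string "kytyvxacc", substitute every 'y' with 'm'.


Input string: 'kytyvxacc'
Operation: replace 'y' with 'm'
Positions of 'y': 1, 3
After replacement: kmtmvxacc


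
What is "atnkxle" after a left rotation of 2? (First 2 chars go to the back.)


Input: 'atnkxle', shift = 2
Operation: split at index 2 and swap parts
Front part s[0:2] = 'at'
Back part s[2:] = 'nkxle'
Rotated = back + front = 'nkxle' + 'at'
Result: nkxleat


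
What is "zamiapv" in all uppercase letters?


Input string: 'zamiapv'
Operation: convert each letter to uppercase
Mapping: 'z'->'Z', 'a'->'A', 'm'->'M', 'i'->'I', 'a'->'A', 'p'->'P', 'v'->'V'
Result: ZAMIAPV


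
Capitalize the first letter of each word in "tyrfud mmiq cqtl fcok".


Input string: 'tyrfud mmiq cqtl fcok'
Operation: capitalize first letter of each word
Word transformations: 'tyrfud'->'Tyrfud', 'mmiq'->'Mmiq', 'cqtl'->'Cqtl', 'fcok'->'Fcok'
Result: Tyrfud Mmiq Cqtl Fcok


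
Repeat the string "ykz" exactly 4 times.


Input string: 'ykz'
Operation: repeat 4 times
Concatenation: 'ykz' + 'ykz' + 'ykz' + 'ykz'
Result: ykzykzykzykz


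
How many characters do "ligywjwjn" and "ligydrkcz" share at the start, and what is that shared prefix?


String 1: 'ligywjwjn'
String 2: 'ligydrkcz'
Compare position by position:
pos 0: 'l' vs 'l' match
pos 1: 'i' vs 'i' match
pos 2: 'g' vs 'g' match
pos 3: 'y' vs 'y' match
pos 4: 'w' vs 'd' differ -> stop
Longest common prefix: "ligy" (length 4)


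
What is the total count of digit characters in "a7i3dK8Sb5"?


Input string: 'a7i3dK8Sb5'
Operation: count digit characters (0-9)
Scan: 'a', '7'(digit), 'i', '3'(digit), 'd', 'K', '8'(digit), 'S', 'b', '5'(digit)
Digits found: 4
Result: 4


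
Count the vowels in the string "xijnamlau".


Input string: 'xijnamlau'
Operation: count vowels (a, e, i, o, u)
Scan: s[0]='x', s[1]='i' (vowel), s[2]='j', s[3]='n', s[4]='a' (vowel), s[5]='m', s[6]='l', s[7]='a' (vowel), s[8]='u' (vowel)
Vowels found: 4
Result: 4


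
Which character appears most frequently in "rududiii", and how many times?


Input: 'rududiii'
Operation: tally each character
Counts: 'd':2, 'i':3, 'r':1, 'u':2
Maximum: 'i' appears 3 times


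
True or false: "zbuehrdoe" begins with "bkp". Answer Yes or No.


Input string: 'zbuehrdoe'
Prefix to check: 'bkp'
First 3 characters of input: 'zbu'
Match: False
Result: No


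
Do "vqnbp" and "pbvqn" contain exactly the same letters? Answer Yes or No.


String 1: 'vqnbp' -> sorted: 'bnpqv'
String 2: 'pbvqn' -> sorted: 'bnpqv'
Compare sorted forms: 'bnpqv' == 'bnpqv'
Anagram: Yes


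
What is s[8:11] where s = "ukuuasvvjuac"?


Input string: 'ukuuasvvjuac'
Operation: slice [8:11]
Extract characters: s[8]='j', s[9]='u', s[10]='a'
Result: jua


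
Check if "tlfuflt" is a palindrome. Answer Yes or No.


Input string: 'tlfuflt'
Reversed: 'tlfuflt'
Compare pairs: s[0]='t' vs s[6]='t' (match), s[1]='l' vs s[5]='l' (match), s[2]='f' vs s[4]='f' (match)
Palindrome: Yes


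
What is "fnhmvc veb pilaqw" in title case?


Input string: 'fnhmvc veb pilaqw'
Operation: capitalize first letter of each word
Word transformations: 'fnhmvc'->'Fnhmvc', 'veb'->'Veb', 'pilaqw'->'Pilaqw'
Result: Fnhmvc Veb Pilaqw
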